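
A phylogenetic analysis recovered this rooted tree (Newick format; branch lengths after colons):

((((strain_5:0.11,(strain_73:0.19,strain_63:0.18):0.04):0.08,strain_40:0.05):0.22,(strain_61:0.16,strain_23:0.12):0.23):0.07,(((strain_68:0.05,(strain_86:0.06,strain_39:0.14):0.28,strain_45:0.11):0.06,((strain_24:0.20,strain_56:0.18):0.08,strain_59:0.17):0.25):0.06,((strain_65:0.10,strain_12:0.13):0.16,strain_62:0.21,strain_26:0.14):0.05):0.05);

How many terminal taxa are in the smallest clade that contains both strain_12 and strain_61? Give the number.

The MRCA of strain_12 and strain_61 is the root, so the clade is the entire tree.
That clade contains 17 terminal taxa: strain_12, strain_23, strain_24, strain_26, strain_39, strain_40, strain_45, strain_5, strain_56, strain_59, strain_61, strain_62, strain_63, strain_65, strain_68, strain_73, strain_86.

17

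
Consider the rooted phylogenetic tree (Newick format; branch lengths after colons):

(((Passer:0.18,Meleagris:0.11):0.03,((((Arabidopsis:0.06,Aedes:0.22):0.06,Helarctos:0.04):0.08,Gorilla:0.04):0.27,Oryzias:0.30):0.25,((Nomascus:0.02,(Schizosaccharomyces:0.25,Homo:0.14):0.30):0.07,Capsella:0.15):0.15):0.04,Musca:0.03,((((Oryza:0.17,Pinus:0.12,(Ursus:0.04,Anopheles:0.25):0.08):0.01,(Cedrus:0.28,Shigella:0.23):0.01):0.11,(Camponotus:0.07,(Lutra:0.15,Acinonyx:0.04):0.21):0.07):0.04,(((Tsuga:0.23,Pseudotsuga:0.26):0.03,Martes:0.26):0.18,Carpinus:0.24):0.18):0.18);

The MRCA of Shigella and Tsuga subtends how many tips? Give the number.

13

The MRCA of Shigella and Tsuga is the node subtending ((((Oryza,Pinus,(Ursus,Anopheles)),(Cedrus,Shigella)),(Camponotus,(Lutra,Acinonyx))),(((Tsuga,Pseudotsuga),Martes),Carpinus)).
That clade contains 13 terminal taxa: Acinonyx, Anopheles, Camponotus, Carpinus, Cedrus, Lutra, Martes, Oryza, Pinus, Pseudotsuga, Shigella, Tsuga, Ursus.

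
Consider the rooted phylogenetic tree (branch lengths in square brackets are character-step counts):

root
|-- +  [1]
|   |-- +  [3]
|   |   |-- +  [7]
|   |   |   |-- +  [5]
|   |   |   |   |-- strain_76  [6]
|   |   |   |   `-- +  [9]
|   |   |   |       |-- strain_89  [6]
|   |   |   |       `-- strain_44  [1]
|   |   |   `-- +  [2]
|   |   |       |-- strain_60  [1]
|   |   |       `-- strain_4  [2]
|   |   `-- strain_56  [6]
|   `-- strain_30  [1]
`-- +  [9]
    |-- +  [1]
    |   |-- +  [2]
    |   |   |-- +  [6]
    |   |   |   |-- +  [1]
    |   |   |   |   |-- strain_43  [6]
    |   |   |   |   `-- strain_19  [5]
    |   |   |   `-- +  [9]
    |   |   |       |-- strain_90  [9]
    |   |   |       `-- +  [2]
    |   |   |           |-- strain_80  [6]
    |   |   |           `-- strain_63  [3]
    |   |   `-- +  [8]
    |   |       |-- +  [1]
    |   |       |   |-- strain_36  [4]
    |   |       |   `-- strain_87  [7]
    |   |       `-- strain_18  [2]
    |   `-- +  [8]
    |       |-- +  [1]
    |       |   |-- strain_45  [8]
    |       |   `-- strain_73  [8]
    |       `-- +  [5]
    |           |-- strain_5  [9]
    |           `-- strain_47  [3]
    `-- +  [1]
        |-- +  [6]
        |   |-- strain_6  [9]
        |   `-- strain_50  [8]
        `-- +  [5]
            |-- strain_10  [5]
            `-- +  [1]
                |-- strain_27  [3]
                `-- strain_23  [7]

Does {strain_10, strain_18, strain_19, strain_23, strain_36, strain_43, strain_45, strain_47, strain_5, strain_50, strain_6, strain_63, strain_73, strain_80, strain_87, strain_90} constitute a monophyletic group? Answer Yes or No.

The MRCA of the listed taxa subtends (((((strain_43,strain_19),(strain_90,(strain_80,strain_63))),((strain_36,strain_87),strain_18)),((strain_45,strain_73),(strain_5,strain_47))),((strain_6,strain_50),(strain_10,(strain_27,strain_23)))).
That clade also contains strain_27, which is not in the proposed group, so the group is not monophyletic.

No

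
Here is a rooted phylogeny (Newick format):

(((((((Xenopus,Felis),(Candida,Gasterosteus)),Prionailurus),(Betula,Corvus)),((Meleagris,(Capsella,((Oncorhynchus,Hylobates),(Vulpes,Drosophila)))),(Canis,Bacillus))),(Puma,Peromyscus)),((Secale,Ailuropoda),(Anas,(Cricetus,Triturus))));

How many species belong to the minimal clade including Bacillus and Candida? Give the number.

The MRCA of Bacillus and Candida is the node subtending (((((Xenopus,Felis),(Candida,Gasterosteus)),Prionailurus),(Betula,Corvus)),((Meleagris,(Capsella,((Oncorhynchus,Hylobates),(Vulpes,Drosophila)))),(Canis,Bacillus))).
That clade contains 15 terminal taxa: Bacillus, Betula, Candida, Canis, Capsella, Corvus, Drosophila, Felis, Gasterosteus, Hylobates, Meleagris, Oncorhynchus, Prionailurus, Vulpes, Xenopus.

15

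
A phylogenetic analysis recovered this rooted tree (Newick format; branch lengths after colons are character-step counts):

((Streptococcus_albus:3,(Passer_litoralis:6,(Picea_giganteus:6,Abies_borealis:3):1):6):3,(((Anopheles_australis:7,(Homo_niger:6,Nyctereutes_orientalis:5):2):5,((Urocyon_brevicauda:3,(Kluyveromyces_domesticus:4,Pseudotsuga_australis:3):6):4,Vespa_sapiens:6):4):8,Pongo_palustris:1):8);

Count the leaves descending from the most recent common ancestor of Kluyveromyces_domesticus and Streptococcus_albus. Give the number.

The MRCA of Kluyveromyces_domesticus and Streptococcus_albus is the root, so the clade is the entire tree.
That clade contains 12 terminal taxa: Abies_borealis, Anopheles_australis, Homo_niger, Kluyveromyces_domesticus, Nyctereutes_orientalis, Passer_litoralis, Picea_giganteus, Pongo_palustris, Pseudotsuga_australis, Streptococcus_albus, Urocyon_brevicauda, Vespa_sapiens.

12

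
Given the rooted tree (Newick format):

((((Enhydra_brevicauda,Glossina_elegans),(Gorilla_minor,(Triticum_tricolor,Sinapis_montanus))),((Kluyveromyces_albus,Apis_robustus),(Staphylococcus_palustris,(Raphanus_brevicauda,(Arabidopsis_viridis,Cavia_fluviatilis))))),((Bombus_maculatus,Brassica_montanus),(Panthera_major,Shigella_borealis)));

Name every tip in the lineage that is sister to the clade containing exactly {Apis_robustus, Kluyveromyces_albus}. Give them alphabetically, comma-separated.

Arabidopsis_viridis, Cavia_fluviatilis, Raphanus_brevicauda, Staphylococcus_palustris

The clade containing exactly {Apis_robustus, Kluyveromyces_albus} attaches to the tree at the node subtending ((Kluyveromyces_albus,Apis_robustus),(Staphylococcus_palustris,(Raphanus_brevicauda,(Arabidopsis_viridis,Cavia_fluviatilis)))).
The other lineage descending from that same node — the sister group — is (Staphylococcus_palustris,(Raphanus_brevicauda,(Arabidopsis_viridis,Cavia_fluviatilis))); its 4 tips in alphabetical order are the answer.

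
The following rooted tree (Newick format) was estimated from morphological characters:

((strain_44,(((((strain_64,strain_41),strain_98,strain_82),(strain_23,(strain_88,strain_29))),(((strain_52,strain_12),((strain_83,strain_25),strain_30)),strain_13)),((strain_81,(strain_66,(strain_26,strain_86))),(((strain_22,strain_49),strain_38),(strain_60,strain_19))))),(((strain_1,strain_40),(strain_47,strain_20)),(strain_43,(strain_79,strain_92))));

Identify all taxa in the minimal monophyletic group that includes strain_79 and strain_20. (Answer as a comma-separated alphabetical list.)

strain_1, strain_20, strain_40, strain_43, strain_47, strain_79, strain_92

Tracing strain_79: it sits inside (strain_79,strain_92).
Tracing strain_20: it sits inside (strain_47,strain_20).
The smallest clade enclosing both is (((strain_1,strain_40),(strain_47,strain_20)),(strain_43,(strain_79,strain_92))); the answer is its 7 terminal taxa in alphabetical order.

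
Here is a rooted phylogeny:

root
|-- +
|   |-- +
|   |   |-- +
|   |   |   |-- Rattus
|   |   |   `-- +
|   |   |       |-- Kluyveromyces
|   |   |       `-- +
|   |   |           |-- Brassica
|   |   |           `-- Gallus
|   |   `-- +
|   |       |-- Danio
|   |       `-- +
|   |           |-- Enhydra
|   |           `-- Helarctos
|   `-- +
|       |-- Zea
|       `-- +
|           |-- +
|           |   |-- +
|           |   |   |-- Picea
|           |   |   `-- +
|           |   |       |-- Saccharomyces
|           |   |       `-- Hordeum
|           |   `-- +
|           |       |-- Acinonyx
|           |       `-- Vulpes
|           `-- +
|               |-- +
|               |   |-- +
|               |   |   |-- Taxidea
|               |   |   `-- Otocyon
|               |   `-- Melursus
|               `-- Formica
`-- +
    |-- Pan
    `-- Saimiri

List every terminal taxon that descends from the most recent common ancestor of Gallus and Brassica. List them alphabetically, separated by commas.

Brassica, Gallus

Tracing Gallus: it sits inside (Brassica,Gallus).
Tracing Brassica: it sits inside (Brassica,Gallus).
The smallest clade enclosing both is (Brassica,Gallus); the answer is its 2 terminal taxa in alphabetical order.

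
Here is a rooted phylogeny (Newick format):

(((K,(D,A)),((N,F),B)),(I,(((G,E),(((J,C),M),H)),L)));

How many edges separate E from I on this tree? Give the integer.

5

The MRCA of E and I is the node subtending (I,(((G,E),(((J,C),M),H)),L)).
From E up to that node: 4 branches. From I up to the same node: 1 branch. Total: 4 + 1 = 5.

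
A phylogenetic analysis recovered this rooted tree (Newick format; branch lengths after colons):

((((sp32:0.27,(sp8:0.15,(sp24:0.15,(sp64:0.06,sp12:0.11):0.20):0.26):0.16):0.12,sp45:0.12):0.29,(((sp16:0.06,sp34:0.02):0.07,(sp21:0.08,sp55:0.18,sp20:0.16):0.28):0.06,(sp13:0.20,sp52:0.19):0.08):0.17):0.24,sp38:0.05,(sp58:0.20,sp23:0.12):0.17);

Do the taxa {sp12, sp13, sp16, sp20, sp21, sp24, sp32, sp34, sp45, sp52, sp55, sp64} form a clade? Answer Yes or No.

The MRCA of the listed taxa subtends (((sp32,(sp8,(sp24,(sp64,sp12)))),sp45),(((sp16,sp34),(sp21,sp55,sp20)),(sp13,sp52))).
That clade also contains sp8, which is not in the proposed group, so the group is not monophyletic.

No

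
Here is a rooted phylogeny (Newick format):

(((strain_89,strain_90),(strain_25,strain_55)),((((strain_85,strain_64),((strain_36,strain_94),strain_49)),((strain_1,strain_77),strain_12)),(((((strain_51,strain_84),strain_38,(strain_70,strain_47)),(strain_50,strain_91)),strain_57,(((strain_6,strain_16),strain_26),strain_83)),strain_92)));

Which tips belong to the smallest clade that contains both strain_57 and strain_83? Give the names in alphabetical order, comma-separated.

Tracing strain_57: it sits inside ((((strain_51,strain_84),strain_38,(strain_70,strain_47)),(strain_50,strain_91)),strain_57,(((strain_6,strain_16),strain_26),strain_83)).
Tracing strain_83: it sits inside (((strain_6,strain_16),strain_26),strain_83).
The smallest clade enclosing both is ((((strain_51,strain_84),strain_38,(strain_70,strain_47)),(strain_50,strain_91)),strain_57,(((strain_6,strain_16),strain_26),strain_83)); the answer is its 12 terminal taxa in alphabetical order.

strain_16, strain_26, strain_38, strain_47, strain_50, strain_51, strain_57, strain_6, strain_70, strain_83, strain_84, strain_91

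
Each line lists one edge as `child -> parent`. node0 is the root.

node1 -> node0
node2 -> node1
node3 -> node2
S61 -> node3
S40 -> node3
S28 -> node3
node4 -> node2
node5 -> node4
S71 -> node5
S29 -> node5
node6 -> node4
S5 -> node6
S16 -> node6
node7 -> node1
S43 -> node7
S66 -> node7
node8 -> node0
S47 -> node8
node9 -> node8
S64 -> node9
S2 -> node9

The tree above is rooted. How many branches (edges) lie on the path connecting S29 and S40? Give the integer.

The MRCA of S29 and S40 is the node subtending ((S61,S40,S28),((S71,S29),(S5,S16))).
From S29 up to that node: 3 branches. From S40 up to the same node: 2 branches. Total: 3 + 2 = 5.

5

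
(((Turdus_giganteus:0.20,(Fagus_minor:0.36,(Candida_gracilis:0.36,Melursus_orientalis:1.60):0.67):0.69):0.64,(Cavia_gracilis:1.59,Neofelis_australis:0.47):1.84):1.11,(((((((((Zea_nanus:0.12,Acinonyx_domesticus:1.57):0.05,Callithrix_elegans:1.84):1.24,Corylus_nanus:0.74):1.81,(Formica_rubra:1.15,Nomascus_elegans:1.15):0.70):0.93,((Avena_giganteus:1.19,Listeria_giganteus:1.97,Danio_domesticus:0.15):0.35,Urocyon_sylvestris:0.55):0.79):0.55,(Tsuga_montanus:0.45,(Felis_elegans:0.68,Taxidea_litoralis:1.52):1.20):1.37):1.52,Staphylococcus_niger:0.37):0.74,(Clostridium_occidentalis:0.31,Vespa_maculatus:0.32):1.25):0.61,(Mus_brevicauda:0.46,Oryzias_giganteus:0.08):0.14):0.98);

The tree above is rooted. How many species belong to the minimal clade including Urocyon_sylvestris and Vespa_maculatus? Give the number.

16

The MRCA of Urocyon_sylvestris and Vespa_maculatus is the node subtending ((((((((Zea_nanus,Acinonyx_domesticus),Callithrix_elegans),Corylus_nanus),(Formica_rubra,Nomascus_elegans)),((Avena_giganteus,Listeria_giganteus,Danio_domesticus),Urocyon_sylvestris)),(Tsuga_montanus,(Felis_elegans,Taxidea_litoralis))),Staphylococcus_niger),(Clostridium_occidentalis,Vespa_maculatus)).
That clade contains 16 terminal taxa: Acinonyx_domesticus, Avena_giganteus, Callithrix_elegans, Clostridium_occidentalis, Corylus_nanus, Danio_domesticus, Felis_elegans, Formica_rubra, Listeria_giganteus, Nomascus_elegans, Staphylococcus_niger, Taxidea_litoralis, Tsuga_montanus, Urocyon_sylvestris, Vespa_maculatus, Zea_nanus.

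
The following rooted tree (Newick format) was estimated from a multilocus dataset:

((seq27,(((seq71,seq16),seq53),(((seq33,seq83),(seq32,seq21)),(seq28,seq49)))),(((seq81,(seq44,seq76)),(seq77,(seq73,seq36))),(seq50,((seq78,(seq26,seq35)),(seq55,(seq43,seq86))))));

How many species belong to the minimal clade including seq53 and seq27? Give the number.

The MRCA of seq53 and seq27 is the node subtending (seq27,(((seq71,seq16),seq53),(((seq33,seq83),(seq32,seq21)),(seq28,seq49)))).
That clade contains 10 terminal taxa: seq16, seq21, seq27, seq28, seq32, seq33, seq49, seq53, seq71, seq83.

10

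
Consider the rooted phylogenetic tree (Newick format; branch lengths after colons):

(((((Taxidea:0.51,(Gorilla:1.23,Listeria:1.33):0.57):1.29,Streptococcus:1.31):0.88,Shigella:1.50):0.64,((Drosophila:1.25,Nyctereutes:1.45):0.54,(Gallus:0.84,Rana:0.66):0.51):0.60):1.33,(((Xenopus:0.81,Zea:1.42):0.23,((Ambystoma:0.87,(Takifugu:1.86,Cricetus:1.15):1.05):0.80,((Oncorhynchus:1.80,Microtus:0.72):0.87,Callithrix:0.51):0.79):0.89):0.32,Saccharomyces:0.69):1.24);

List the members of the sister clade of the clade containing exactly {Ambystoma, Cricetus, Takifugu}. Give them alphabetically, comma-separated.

The clade containing exactly {Ambystoma, Cricetus, Takifugu} attaches to the tree at the node subtending ((Ambystoma,(Takifugu,Cricetus)),((Oncorhynchus,Microtus),Callithrix)).
The other lineage descending from that same node — the sister group — is ((Oncorhynchus,Microtus),Callithrix); its 3 tips in alphabetical order are the answer.

Callithrix, Microtus, Oncorhynchus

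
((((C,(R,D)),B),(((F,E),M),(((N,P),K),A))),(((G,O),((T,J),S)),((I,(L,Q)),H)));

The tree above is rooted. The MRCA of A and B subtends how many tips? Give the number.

The MRCA of A and B is the node subtending (((C,(R,D)),B),(((F,E),M),(((N,P),K),A))).
That clade contains 11 terminal taxa: A, B, C, D, E, F, K, M, N, P, R.

11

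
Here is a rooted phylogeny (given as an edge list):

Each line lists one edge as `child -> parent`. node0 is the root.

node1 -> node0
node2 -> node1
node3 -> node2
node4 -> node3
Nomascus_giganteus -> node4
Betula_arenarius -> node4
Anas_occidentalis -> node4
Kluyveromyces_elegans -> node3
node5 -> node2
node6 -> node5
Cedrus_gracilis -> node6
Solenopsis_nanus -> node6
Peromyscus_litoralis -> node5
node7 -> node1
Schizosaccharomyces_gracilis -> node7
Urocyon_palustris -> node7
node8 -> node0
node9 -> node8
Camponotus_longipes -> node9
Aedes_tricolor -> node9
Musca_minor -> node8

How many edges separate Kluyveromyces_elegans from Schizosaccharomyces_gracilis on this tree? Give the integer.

5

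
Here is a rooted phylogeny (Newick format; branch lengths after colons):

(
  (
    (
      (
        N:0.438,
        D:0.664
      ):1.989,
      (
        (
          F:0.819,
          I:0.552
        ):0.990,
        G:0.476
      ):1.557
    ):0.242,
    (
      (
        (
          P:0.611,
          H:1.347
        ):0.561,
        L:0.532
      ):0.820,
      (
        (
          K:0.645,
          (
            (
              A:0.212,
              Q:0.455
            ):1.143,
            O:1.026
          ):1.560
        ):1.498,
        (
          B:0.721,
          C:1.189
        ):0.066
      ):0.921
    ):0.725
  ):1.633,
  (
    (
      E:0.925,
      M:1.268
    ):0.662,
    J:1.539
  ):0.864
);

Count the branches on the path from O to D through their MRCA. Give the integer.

The MRCA of O and D is the node subtending (((N,D),((F,I),G)),(((P,H),L),((K,((A,Q),O)),(B,C)))).
From O up to that node: 5 branches. From D up to the same node: 3 branches. Total: 5 + 3 = 8.

8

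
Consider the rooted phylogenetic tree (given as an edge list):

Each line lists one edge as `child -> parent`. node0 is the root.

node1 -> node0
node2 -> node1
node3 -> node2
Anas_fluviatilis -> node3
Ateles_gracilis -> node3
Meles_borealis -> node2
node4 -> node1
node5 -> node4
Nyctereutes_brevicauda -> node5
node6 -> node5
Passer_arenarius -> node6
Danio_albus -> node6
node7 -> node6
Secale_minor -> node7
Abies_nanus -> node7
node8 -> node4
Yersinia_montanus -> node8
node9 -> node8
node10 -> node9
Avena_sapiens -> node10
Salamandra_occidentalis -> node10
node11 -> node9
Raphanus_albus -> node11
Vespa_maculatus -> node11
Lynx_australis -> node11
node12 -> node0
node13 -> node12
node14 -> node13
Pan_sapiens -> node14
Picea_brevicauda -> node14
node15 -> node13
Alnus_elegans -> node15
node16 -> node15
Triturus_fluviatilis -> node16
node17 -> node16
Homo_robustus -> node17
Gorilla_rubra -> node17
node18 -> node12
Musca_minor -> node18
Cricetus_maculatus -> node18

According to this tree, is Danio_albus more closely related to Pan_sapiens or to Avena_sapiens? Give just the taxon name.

Avena_sapiens

The MRCA of Danio_albus and Avena_sapiens subtends ((Nyctereutes_brevicauda,(Passer_arenarius,Danio_albus,(Secale_minor,Abies_nanus))),(Yersinia_montanus,((Avena_sapiens,Salamandra_occidentalis),(Raphanus_albus,Vespa_maculatus,Lynx_australis)))) (11 taxa).
The MRCA of Danio_albus and Pan_sapiens is the root, subtending the entire tree (22 taxa).
The first is nested inside the second, so Danio_albus shares a more recent common ancestor with Avena_sapiens.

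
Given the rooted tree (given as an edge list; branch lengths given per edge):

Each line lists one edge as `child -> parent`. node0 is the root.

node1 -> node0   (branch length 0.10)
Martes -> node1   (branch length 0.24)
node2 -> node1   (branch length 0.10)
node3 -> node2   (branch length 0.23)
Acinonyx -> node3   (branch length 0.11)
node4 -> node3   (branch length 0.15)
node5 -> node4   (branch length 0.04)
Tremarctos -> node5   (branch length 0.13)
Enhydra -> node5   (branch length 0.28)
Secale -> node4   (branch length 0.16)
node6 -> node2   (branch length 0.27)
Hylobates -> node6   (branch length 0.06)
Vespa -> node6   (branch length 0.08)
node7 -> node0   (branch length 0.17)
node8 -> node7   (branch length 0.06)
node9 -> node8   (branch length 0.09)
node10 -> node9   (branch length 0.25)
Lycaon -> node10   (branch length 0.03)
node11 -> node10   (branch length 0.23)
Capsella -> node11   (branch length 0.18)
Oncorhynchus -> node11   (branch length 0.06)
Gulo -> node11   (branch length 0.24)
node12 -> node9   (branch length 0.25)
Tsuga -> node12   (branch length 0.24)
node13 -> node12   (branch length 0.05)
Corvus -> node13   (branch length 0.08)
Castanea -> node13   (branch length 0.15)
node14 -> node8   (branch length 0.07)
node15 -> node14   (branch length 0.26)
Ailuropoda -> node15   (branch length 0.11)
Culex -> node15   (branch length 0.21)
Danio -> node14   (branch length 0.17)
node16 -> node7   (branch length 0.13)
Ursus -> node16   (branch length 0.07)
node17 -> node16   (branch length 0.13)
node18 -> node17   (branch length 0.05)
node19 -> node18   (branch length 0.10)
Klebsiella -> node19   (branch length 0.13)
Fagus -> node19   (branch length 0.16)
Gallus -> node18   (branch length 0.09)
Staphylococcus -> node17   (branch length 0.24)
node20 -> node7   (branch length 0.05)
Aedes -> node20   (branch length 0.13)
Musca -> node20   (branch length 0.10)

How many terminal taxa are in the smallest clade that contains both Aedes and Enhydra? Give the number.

24

The MRCA of Aedes and Enhydra is the root, so the clade is the entire tree.
That clade contains 24 terminal taxa: Acinonyx, Aedes, Ailuropoda, Capsella, Castanea, Corvus, Culex, Danio, Enhydra, Fagus, Gallus, Gulo, Hylobates, Klebsiella, Lycaon, Martes, Musca, Oncorhynchus, Secale, Staphylococcus, Tremarctos, Tsuga, Ursus, Vespa.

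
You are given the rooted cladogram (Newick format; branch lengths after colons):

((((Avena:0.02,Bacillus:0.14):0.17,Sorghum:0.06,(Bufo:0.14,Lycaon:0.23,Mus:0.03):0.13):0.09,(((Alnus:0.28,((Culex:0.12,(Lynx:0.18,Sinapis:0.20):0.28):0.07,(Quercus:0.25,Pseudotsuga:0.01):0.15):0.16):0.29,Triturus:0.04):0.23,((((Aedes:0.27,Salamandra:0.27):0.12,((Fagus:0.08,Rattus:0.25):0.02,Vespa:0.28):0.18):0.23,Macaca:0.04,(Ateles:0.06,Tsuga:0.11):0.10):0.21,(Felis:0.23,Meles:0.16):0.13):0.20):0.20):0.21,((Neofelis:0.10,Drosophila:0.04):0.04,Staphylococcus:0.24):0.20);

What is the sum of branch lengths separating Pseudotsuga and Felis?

1.40

The path runs Pseudotsuga → … → MRCA → … → Felis; the MRCA is the node subtending (((Alnus,((Culex,(Lynx,Sinapis)),(Quercus,Pseudotsuga))),Triturus),((((Aedes,Salamandra),((Fagus,Rattus),Vespa)),Macaca,(Ateles,Tsuga)),(Felis,Meles))).
Branch lengths along that path: 0.01 + 0.15 + 0.16 + 0.29 + 0.23 + 0.20 + 0.13 + 0.23 = 1.40.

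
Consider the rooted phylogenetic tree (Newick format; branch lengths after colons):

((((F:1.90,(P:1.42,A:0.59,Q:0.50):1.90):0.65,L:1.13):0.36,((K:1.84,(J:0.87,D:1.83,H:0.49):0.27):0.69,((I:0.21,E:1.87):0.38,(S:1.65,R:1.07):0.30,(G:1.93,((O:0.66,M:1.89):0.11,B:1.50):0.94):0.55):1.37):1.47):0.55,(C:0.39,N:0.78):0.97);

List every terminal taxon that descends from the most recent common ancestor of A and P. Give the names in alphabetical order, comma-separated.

A, P, Q

Tracing A: it sits inside (P,A,Q).
Tracing P: it sits inside (P,A,Q).
The smallest clade enclosing both is (P,A,Q); the answer is its 3 terminal taxa in alphabetical order.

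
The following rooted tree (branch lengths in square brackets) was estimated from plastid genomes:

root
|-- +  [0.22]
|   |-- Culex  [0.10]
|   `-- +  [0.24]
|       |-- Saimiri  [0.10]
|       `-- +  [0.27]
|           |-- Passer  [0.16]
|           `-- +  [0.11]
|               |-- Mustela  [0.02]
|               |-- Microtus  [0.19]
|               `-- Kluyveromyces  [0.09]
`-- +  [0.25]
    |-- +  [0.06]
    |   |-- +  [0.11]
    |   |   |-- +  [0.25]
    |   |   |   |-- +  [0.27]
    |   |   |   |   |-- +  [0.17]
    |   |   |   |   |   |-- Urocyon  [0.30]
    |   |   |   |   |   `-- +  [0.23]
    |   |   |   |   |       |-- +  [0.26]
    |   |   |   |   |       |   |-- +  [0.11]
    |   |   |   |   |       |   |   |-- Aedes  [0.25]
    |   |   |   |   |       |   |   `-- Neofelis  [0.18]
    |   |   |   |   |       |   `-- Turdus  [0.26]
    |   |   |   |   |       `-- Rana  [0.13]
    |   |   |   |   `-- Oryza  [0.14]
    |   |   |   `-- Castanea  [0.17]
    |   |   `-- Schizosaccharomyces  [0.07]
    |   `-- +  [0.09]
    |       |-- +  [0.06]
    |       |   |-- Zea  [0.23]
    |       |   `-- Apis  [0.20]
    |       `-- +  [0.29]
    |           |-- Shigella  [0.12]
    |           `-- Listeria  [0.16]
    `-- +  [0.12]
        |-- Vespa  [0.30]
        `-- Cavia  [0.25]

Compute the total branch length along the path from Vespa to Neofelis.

2.06

The path runs Vespa → … → MRCA → … → Neofelis; the MRCA is the node subtending ((((((Urocyon,(((Aedes,Neofelis),Turdus),Rana)),Oryza),Castanea),Schizosaccharomyces),((Zea,Apis),(Shigella,Listeria))),(Vespa,Cavia)).
Branch lengths along that path: 0.30 + 0.12 + 0.06 + 0.11 + 0.25 + 0.27 + 0.17 + 0.23 + 0.26 + 0.11 + 0.18 = 2.06.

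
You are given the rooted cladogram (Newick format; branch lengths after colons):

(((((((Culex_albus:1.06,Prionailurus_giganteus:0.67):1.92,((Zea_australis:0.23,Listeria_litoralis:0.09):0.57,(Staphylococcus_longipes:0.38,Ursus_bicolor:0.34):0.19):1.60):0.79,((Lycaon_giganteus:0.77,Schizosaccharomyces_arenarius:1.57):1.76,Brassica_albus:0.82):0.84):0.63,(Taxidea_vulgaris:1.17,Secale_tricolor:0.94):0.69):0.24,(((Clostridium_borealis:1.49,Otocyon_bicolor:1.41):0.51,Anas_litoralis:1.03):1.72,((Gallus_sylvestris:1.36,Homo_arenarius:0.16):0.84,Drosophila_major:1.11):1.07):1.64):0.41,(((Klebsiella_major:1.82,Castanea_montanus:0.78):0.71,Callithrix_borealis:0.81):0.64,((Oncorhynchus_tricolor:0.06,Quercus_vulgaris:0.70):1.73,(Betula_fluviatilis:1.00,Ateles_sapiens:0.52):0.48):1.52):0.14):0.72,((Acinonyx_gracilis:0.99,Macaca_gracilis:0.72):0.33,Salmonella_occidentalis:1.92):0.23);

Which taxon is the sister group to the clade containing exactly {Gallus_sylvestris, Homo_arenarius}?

The clade containing exactly {Gallus_sylvestris, Homo_arenarius} attaches to the tree at the node subtending ((Gallus_sylvestris,Homo_arenarius),Drosophila_major).
The other lineage descending from that same node — the sister group — is the single tip Drosophila_major.

Drosophila_major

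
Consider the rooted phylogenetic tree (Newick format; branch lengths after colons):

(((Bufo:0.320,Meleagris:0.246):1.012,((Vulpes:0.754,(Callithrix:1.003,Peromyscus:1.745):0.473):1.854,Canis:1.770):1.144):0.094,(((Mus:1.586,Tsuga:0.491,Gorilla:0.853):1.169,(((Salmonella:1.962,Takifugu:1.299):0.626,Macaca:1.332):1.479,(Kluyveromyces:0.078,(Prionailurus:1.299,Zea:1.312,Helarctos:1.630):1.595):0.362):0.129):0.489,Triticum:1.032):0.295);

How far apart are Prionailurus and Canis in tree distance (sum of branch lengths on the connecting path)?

7.177

The path runs Prionailurus → … → MRCA → … → Canis; the MRCA is the root of the tree.
Branch lengths along that path: 1.299 + 1.595 + 0.362 + 0.129 + 0.489 + 0.295 + 0.094 + 1.144 + 1.770 = 7.177.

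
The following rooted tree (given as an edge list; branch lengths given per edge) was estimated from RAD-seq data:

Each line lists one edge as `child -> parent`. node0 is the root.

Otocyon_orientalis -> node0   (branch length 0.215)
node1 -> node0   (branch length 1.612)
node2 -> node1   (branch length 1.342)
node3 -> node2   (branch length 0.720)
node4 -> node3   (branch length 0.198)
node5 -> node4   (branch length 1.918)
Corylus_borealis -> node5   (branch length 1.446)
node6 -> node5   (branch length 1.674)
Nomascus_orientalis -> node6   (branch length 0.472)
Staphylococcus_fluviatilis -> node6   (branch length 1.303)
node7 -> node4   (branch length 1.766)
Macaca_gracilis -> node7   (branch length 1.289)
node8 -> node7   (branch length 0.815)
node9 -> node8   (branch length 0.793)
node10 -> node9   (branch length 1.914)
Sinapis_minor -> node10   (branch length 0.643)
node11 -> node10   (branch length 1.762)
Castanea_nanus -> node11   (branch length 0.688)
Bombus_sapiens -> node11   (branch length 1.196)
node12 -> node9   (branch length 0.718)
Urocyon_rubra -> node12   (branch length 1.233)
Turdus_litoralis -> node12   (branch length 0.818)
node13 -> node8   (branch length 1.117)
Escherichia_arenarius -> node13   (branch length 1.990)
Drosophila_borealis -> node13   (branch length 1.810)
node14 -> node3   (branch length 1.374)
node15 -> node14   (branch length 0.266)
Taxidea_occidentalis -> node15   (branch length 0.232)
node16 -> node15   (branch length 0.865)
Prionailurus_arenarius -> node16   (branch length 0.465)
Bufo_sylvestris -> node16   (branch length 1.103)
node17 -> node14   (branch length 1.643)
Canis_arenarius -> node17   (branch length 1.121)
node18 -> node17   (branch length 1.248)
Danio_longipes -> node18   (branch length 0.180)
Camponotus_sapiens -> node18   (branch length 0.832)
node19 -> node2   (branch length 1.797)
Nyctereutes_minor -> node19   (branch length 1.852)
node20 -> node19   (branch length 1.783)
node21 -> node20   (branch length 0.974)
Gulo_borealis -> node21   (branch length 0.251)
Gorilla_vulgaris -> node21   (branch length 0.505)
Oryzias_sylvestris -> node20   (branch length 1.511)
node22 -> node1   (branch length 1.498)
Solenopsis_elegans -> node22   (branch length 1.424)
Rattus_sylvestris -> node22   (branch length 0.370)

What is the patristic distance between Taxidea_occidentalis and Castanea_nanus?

The path runs Taxidea_occidentalis → … → MRCA → … → Castanea_nanus; the MRCA is the node subtending (((Corylus_borealis,(Nomascus_orientalis,Staphylococcus_fluviatilis)),(Macaca_gracilis,(((Sinapis_minor,(Castanea_nanus,Bombus_sapiens)),(Urocyon_rubra,Turdus_litoralis)),(Escherichia_arenarius,Drosophila_borealis)))),((Taxidea_occidentalis,(Prionailurus_arenarius,Bufo_sylvestris)),(Canis_arenarius,(Danio_longipes,Camponotus_sapiens)))).
Branch lengths along that path: 0.232 + 0.266 + 1.374 + 0.198 + 1.766 + 0.815 + 0.793 + 1.914 + 1.762 + 0.688 = 9.808.

9.808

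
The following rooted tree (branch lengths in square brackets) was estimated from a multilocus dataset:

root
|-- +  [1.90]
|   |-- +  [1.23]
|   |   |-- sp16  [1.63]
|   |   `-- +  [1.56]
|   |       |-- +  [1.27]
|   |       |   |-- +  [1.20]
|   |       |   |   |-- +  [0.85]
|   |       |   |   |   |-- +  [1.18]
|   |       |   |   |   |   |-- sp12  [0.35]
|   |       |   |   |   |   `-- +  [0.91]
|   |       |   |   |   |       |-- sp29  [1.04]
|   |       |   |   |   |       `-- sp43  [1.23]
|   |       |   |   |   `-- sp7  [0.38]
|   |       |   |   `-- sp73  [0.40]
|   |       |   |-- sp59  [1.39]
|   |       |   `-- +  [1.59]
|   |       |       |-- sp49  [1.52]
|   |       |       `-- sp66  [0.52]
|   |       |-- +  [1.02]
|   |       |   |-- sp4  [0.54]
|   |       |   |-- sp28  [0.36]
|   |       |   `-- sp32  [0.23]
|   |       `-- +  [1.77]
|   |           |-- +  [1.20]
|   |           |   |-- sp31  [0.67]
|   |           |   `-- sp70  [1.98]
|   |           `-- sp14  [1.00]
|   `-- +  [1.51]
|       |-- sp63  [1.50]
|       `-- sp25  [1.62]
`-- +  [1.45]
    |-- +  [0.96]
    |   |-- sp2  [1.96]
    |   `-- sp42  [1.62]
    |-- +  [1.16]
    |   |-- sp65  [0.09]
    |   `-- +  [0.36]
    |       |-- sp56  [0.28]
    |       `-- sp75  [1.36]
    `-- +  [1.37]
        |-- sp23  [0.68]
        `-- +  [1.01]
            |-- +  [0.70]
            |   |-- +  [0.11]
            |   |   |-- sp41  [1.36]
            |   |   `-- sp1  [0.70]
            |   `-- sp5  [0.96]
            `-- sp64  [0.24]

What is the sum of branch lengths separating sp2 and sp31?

The path runs sp2 → … → MRCA → … → sp31; the MRCA is the root of the tree.
Branch lengths along that path: 1.96 + 0.96 + 1.45 + 1.90 + 1.23 + 1.56 + 1.77 + 1.20 + 0.67 = 12.70.

12.70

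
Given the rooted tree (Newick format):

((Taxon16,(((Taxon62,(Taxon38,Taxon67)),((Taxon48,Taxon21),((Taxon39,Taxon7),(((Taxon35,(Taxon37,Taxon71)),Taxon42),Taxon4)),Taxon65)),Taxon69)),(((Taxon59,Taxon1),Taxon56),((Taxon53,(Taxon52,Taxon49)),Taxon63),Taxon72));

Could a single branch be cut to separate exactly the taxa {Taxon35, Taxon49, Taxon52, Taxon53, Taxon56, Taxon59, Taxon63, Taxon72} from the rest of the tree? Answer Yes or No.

No

The MRCA of the listed taxa is the root, so the smallest clade containing them is the whole tree.
That clade also contains Taxon1, Taxon16, Taxon21, Taxon37, Taxon38, Taxon39, Taxon4, Taxon42, Taxon48, Taxon62, Taxon65, Taxon67, Taxon69, Taxon7, Taxon71, which are not in the proposed group, so the group is not monophyletic.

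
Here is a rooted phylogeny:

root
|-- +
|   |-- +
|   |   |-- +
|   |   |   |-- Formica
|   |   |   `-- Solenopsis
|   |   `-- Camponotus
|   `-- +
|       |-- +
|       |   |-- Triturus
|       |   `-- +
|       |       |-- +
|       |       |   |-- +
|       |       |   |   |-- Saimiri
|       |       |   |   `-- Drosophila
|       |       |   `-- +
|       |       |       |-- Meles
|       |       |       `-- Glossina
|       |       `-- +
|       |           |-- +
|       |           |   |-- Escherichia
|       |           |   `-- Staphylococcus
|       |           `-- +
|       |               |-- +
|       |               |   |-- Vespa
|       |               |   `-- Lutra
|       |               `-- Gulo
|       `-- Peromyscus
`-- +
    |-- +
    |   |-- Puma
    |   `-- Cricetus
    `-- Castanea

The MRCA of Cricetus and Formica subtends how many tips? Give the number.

17

The MRCA of Cricetus and Formica is the root, so the clade is the entire tree.
That clade contains 17 terminal taxa: Camponotus, Castanea, Cricetus, Drosophila, Escherichia, Formica, Glossina, Gulo, Lutra, Meles, Peromyscus, Puma, Saimiri, Solenopsis, Staphylococcus, Triturus, Vespa.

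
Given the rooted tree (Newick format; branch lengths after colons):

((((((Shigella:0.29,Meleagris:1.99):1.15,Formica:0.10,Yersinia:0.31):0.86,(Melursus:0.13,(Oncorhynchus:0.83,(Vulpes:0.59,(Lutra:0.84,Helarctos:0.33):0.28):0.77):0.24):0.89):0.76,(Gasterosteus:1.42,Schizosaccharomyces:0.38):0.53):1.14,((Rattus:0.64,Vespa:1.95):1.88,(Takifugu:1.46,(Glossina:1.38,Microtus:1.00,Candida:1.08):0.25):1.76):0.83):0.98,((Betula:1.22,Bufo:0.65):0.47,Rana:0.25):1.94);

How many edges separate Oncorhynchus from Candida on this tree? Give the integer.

9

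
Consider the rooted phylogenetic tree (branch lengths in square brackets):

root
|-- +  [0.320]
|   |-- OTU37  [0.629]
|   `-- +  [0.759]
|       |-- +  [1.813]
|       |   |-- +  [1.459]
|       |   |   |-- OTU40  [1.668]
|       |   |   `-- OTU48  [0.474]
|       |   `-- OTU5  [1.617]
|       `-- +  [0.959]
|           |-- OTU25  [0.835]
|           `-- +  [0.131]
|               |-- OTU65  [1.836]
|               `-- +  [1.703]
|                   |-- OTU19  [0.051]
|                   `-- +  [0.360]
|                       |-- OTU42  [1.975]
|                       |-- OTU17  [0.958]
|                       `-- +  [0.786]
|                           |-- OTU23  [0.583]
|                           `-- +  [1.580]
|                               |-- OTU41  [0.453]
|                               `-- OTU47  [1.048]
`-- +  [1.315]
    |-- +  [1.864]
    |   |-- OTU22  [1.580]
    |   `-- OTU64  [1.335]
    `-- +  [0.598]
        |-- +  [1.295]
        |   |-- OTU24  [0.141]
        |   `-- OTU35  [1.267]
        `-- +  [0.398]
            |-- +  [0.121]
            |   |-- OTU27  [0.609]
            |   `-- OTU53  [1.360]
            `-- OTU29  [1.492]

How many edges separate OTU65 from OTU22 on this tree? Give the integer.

The MRCA of OTU65 and OTU22 is the root of the tree.
From OTU65 up to that node: 5 branches. From OTU22 up to the same node: 3 branches. Total: 5 + 3 = 8.

8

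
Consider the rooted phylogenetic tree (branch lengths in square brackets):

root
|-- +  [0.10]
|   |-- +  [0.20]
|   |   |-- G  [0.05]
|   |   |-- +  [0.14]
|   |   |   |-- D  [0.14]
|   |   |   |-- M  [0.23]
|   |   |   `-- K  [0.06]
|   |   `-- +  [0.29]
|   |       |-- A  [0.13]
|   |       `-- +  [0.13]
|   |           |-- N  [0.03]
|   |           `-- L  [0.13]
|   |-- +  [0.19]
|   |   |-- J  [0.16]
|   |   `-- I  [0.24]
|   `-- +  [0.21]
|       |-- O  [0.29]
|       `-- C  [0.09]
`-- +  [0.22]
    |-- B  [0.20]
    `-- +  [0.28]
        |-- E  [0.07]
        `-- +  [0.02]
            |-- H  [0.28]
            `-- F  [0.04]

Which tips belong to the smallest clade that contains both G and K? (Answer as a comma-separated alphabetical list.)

Tracing G: it sits inside (G,(D,M,K),(A,(N,L))).
Tracing K: it sits inside (D,M,K).
The smallest clade enclosing both is (G,(D,M,K),(A,(N,L))); the answer is its 7 terminal taxa in alphabetical order.

A, D, G, K, L, M, N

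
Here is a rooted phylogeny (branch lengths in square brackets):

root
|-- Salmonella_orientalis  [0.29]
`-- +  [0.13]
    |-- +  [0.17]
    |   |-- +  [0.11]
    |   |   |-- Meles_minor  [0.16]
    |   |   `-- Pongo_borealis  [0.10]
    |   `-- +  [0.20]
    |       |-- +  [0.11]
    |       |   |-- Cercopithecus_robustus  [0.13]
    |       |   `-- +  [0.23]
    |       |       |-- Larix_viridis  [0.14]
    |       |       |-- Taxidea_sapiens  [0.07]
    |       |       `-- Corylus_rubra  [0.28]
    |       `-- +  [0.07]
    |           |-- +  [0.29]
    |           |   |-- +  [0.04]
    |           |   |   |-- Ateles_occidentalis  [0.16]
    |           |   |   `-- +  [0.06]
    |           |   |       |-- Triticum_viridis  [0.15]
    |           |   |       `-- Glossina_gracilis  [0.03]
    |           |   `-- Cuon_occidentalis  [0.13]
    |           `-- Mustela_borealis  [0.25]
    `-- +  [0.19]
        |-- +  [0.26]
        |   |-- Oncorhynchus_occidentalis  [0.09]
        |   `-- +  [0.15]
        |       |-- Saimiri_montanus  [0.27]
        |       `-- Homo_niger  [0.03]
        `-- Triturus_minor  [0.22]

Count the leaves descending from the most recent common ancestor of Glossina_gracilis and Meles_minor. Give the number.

11

The MRCA of Glossina_gracilis and Meles_minor is the node subtending ((Meles_minor,Pongo_borealis),((Cercopithecus_robustus,(Larix_viridis,Taxidea_sapiens,Corylus_rubra)),(((Ateles_occidentalis,(Triticum_viridis,Glossina_gracilis)),Cuon_occidentalis),Mustela_borealis))).
That clade contains 11 terminal taxa: Ateles_occidentalis, Cercopithecus_robustus, Corylus_rubra, Cuon_occidentalis, Glossina_gracilis, Larix_viridis, Meles_minor, Mustela_borealis, Pongo_borealis, Taxidea_sapiens, Triticum_viridis.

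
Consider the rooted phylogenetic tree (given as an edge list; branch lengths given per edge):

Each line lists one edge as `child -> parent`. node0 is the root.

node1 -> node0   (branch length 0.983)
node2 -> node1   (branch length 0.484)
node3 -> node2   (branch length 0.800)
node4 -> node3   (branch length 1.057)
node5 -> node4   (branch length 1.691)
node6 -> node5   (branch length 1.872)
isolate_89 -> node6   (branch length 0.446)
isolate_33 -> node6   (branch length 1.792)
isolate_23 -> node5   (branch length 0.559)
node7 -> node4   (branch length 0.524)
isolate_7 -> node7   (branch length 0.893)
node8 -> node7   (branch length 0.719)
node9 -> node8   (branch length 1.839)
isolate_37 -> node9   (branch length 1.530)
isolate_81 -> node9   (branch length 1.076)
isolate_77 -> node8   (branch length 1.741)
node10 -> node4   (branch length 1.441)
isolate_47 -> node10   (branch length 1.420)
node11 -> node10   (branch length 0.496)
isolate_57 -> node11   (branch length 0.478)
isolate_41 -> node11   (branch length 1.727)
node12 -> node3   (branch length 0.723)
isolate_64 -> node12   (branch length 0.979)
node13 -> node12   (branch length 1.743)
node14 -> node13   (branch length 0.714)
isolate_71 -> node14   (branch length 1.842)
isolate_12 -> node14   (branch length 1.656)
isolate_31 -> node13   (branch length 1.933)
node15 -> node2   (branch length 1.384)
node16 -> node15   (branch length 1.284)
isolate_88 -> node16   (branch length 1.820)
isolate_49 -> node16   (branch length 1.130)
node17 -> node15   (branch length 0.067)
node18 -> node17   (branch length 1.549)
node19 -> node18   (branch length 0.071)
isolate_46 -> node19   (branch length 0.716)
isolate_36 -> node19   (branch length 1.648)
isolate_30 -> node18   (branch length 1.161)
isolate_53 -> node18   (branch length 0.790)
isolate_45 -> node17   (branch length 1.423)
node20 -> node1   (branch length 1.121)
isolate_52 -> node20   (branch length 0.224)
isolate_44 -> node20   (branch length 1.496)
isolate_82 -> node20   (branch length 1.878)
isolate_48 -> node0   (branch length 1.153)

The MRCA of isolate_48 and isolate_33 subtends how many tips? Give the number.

25

The MRCA of isolate_48 and isolate_33 is the root, so the clade is the entire tree.
That clade contains 25 terminal taxa: isolate_12, isolate_23, isolate_30, isolate_31, isolate_33, isolate_36, isolate_37, isolate_41, isolate_44, isolate_45, isolate_46, isolate_47, isolate_48, isolate_49, isolate_52, isolate_53, isolate_57, isolate_64, isolate_7, isolate_71, isolate_77, isolate_81, isolate_82, isolate_88, isolate_89.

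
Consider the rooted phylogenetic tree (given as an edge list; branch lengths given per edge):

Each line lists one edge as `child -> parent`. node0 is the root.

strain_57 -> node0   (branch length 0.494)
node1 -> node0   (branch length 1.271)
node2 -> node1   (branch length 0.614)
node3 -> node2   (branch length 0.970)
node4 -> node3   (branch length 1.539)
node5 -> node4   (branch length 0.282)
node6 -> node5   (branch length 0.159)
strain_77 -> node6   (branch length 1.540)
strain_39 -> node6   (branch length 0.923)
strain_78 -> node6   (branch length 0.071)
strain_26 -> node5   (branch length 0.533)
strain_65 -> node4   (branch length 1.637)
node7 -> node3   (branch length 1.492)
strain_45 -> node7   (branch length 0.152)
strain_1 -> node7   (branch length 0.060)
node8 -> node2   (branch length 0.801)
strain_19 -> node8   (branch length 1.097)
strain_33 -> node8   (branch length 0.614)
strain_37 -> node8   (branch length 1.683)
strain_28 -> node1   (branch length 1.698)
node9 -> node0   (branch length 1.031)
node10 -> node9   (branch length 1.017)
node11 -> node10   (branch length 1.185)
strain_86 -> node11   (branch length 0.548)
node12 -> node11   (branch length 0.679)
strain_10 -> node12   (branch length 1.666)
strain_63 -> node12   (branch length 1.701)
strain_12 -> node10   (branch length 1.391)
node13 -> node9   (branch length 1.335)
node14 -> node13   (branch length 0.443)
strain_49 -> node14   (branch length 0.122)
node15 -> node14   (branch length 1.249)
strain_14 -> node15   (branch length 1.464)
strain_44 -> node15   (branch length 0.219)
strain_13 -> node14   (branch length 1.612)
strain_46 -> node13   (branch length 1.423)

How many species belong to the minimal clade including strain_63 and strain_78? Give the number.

The MRCA of strain_63 and strain_78 is the root, so the clade is the entire tree.
That clade contains 21 terminal taxa: strain_1, strain_10, strain_12, strain_13, strain_14, strain_19, strain_26, strain_28, strain_33, strain_37, strain_39, strain_44, strain_45, strain_46, strain_49, strain_57, strain_63, strain_65, strain_77, strain_78, strain_86.

21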